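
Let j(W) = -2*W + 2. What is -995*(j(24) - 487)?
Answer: 530335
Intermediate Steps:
j(W) = 2 - 2*W
-995*(j(24) - 487) = -995*((2 - 2*24) - 487) = -995*((2 - 48) - 487) = -995*(-46 - 487) = -995*(-533) = 530335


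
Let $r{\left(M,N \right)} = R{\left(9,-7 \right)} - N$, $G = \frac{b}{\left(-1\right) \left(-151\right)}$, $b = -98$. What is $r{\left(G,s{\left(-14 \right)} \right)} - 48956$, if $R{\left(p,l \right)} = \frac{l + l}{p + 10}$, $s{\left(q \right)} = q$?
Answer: $- \frac{929912}{19} \approx -48943.0$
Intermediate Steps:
$R{\left(p,l \right)} = \frac{2 l}{10 + p}$
$G = - \frac{98}{151}$ ($G = - \frac{98}{\left(-1\right) \left(-151\right)} = - \frac{98}{151} \approx -0.64901$)
$r{\left(M,N \right)} = - \frac{14}{19} - N$ ($r{\left(M,N \right)} = 2 \left(-7\right) \frac{1}{10 + 9} - N = 2 \left(-7\right) \frac{1}{19} - N = - \frac{14}{19} - N$)
$r{\left(G,s{\left(-14 \right)} \right)} - 48956 = \left(- \frac{14}{19} - -14\right) - 48956 = \left(- \frac{14}{19} + 14\right) - 48956 = \frac{252}{19} - 48956 = - \frac{929912}{19}$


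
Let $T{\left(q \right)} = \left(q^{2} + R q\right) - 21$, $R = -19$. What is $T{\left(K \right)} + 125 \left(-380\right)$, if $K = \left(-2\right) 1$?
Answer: $-47479$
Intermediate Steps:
$K = -2$
$T{\left(q \right)} = -21 + q^{2} - 19 q$ ($T{\left(q \right)} = \left(q^{2} - 19 q\right) - 21 = -21 + q^{2} - 19 q$)
$T{\left(K \right)} + 125 \left(-380\right) = \left(-21 + \left(-2\right)^{2} - -38\right) + 125 \left(-380\right) = \left(-21 + 4 + 38\right) - 47500 = 21 - 47500 = -47479$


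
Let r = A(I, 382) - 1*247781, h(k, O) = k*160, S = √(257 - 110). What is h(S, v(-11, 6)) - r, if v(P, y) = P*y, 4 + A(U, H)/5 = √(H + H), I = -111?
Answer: 247801 - 10*√191 + 1120*√3 ≈ 2.4960e+5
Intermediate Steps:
A(U, H) = -20 + 5*√2*√H (A(U, H) = -20 + 5*√(H + H) = -20 + 5*√(2*H) = -20 + 5*(√2*√H) = -20 + 5*√2*√H)
S = 7*√3 (S = √147 = 7*√3 ≈ 12.124)
h(k, O) = 160*k
r = -247801 + 10*√191 (r = (-20 + 5*√2*√382) - 1*247781 = (-20 + 10*√191) - 247781 = -247801 + 10*√191 ≈ -2.4766e+5)
h(S, v(-11, 6)) - r = 160*(7*√3) - (-247801 + 10*√191) = 1120*√3 + (247801 - 10*√191) = 247801 - 10*√191 + 1120*√3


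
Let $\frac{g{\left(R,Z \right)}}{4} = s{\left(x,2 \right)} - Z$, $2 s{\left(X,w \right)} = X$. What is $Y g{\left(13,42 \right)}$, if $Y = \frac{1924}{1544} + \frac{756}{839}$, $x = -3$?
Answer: $- \frac{60497625}{161927} \approx -373.61$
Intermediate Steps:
$s{\left(X,w \right)} = \frac{X}{2}$
$Y = \frac{695375}{323854}$ ($Y = 1924 \cdot \frac{1}{1544} + 756 \cdot \frac{1}{839} = \frac{481}{386} + \frac{756}{839} = \frac{695375}{323854} \approx 2.1472$)
$g{\left(R,Z \right)} = -6 - 4 Z$ ($g{\left(R,Z \right)} = 4 \left(\frac{1}{2} \left(-3\right) - Z\right) = 4 \left(- \frac{3}{2} - Z\right) = -6 - 4 Z$)
$Y g{\left(13,42 \right)} = \frac{695375 \left(-6 - 168\right)}{323854} = \frac{695375}{323854} \left(-174\right) = - \frac{60497625}{161927}$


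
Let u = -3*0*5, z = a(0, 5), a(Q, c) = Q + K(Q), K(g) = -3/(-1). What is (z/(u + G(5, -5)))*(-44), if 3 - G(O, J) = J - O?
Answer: -132/13 ≈ -10.154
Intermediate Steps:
K(g) = 3 (K(g) = -3*(-1) = 3)
a(Q, c) = 3 + Q (a(Q, c) = Q + 3 = 3 + Q)
G(O, J) = 3 + O - J (G(O, J) = 3 - (J - O) = 3 + (O - J) = 3 + O - J)
z = 3 (z = 3 + 0 = 3)
u = 0 (u = 0*5 = 0)
(z/(u + G(5, -5)))*(-44) = (3/(0 + (3 + 5 - 1*(-5))))*(-44) = (3/(0 + (3 + 5 + 5)))*(-44) = (3/(0 + 13))*(-44) = (3/13)*(-44) = -132/13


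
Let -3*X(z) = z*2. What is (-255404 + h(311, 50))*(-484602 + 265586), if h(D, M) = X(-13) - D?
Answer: 168011334904/3 ≈ 5.6004e+10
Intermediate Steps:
X(z) = -2*z/3 (X(z) = -z*2/3 = -2*z/3)
h(D, M) = 26/3 - D (h(D, M) = -⅔*(-13) - D = 26/3 - D)
(-255404 + h(311, 50))*(-484602 + 265586) = (-255404 + (26/3 - 1*311))*(-484602 + 265586) = (-255404 + (26/3 - 311))*(-219016) = (-255404 - 907/3)*(-219016) = -767119/3*(-219016) = 168011334904/3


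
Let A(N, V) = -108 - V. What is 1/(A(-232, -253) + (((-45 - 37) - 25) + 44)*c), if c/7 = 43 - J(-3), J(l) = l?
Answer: -1/20141 ≈ -4.9650e-5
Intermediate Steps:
c = 322 (c = 7*(43 - 1*(-3)) = 7*(43 + 3) = 7*46 = 322)
1/(A(-232, -253) + (((-45 - 37) - 25) + 44)*c) = 1/((-108 - 1*(-253)) + (((-45 - 37) - 25) + 44)*322) = 1/((-108 + 253) + ((-82 - 25) + 44)*322) = 1/(145 + (-107 + 44)*322) = 1/(145 - 63*322) = 1/(145 - 20286) = 1/(-20141) = -1/20141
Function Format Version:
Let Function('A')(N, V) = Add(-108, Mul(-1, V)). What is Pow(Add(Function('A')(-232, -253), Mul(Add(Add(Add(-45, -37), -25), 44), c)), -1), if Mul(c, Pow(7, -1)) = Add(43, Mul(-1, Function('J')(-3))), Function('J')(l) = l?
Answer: Rational(-1, 20141) ≈ -4.9650e-5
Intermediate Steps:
c = 322 (c = Mul(7, Add(43, Mul(-1, -3))) = Mul(7, Add(43, 3)) = Mul(7, 46) = 322)
Pow(Add(Function('A')(-232, -253), Mul(Add(Add(Add(-45, -37), -25), 44), c)), -1) = Pow(Add(Add(-108, Mul(-1, -253)), Mul(Add(Add(Add(-45, -37), -25), 44), 322)), -1) = Pow(Add(Add(-108, 253), Mul(Add(Add(-82, -25), 44), 322)), -1) = Pow(Add(145, Mul(Add(-107, 44), 322)), -1) = Pow(Add(145, Mul(-63, 322)), -1) = Pow(Add(145, -20286), -1) = Pow(-20141, -1) = Rational(-1, 20141)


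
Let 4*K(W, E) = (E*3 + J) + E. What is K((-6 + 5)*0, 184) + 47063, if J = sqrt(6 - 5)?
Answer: 188989/4 ≈ 47247.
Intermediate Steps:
J = 1 (J = sqrt(1) = 1)
K(W, E) = 1/4 + E (K(W, E) = ((E*3 + 1) + E)/4 = ((3*E + 1) + E)/4 = ((1 + 3*E) + E)/4 = (1 + 4*E)/4 = 1/4 + E)
K((-6 + 5)*0, 184) + 47063 = (1/4 + 184) + 47063 = 737/4 + 47063 = 188989/4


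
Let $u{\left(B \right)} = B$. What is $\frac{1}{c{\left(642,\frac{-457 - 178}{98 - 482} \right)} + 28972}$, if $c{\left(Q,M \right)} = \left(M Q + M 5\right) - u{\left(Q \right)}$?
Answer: $\frac{384}{11289565} \approx 3.4014 \cdot 10^{-5}$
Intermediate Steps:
$c{\left(Q,M \right)} = - Q + 5 M + M Q$ ($c{\left(Q,M \right)} = \left(M Q + M 5\right) - Q = \left(M Q + 5 M\right) - Q = \left(5 M + M Q\right) - Q = - Q + 5 M + M Q$)
$\frac{1}{c{\left(642,\frac{-457 - 178}{98 - 482} \right)} + 28972} = \frac{1}{\left(\left(-1\right) 642 + 5 \frac{-457 - 178}{98 - 482} + \frac{-457 - 178}{98 - 482} \cdot 642\right) + 28972} = \frac{1}{\left(-642 + 5 \left(- \frac{635}{-384}\right) + - \frac{635}{-384} \cdot 642\right) + 28972} = \frac{1}{\left(-642 + 5 \left(\left(-635\right) \left(- \frac{1}{384}\right)\right) + \left(-635\right) \left(- \frac{1}{384}\right) 642\right) + 28972} = \frac{1}{\left(-642 + 5 \cdot \frac{635}{384} + \frac{635}{384} \cdot 642\right) + 28972} = \frac{1}{\left(-642 + \frac{3175}{384} + \frac{67945}{64}\right) + 28972} = \frac{1}{\frac{164317}{384} + 28972} = \frac{1}{\frac{11289565}{384}} = \frac{384}{11289565}$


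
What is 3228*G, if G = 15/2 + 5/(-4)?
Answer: 20175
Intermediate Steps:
G = 25/4 (G = 15*(½) + 5*(-¼) = 15/2 - 5/4 = 25/4 ≈ 6.2500)
3228*G = 3228*(25/4) = 20175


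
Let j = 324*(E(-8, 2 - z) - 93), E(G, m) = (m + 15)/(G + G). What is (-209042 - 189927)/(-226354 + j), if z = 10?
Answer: 1595876/1026511 ≈ 1.5547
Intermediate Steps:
E(G, m) = (15 + m)/(2*G) (E(G, m) = (15 + m)/((2*G)) = (15 + m)*(1/(2*G)) = (15 + m)/(2*G))
j = -121095/4 (j = 324*((½)*(15 + (2 - 1*10))/(-8) - 93) = 324*((½)*(-⅛)*(15 + (2 - 10)) - 93) = 324*((½)*(-⅛)*(15 - 8) - 93) = 324*((½)*(-⅛)*7 - 93) = 324*(-7/16 - 93) = 324*(-1495/16) = -121095/4 ≈ -30274.)
(-209042 - 189927)/(-226354 + j) = (-209042 - 189927)/(-226354 - 121095/4) = -398969/(-1026511/4) = -398969*(-4/1026511) = 1595876/1026511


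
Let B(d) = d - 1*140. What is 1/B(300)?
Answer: 1/160 ≈ 0.0062500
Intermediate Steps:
B(d) = -140 + d (B(d) = d - 140 = -140 + d)
1/B(300) = 1/(-140 + 300) = 1/160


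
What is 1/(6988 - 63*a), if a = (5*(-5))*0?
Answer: 1/6988 ≈ 0.00014310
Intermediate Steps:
a = 0 (a = -25*0 = 0)
1/(6988 - 63*a) = 1/(6988 - 63*0) = 1/(6988 + 0) = 1/6988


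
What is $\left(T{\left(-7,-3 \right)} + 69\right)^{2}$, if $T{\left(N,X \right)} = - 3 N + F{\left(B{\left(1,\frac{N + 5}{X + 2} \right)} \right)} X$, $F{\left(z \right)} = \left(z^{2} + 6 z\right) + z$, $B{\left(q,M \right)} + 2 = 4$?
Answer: $1296$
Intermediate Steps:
$B{\left(q,M \right)} = 2$ ($B{\left(q,M \right)} = -2 + 4 = 2$)
$F{\left(z \right)} = z^{2} + 7 z$
$T{\left(N,X \right)} = - 3 N + 18 X$ ($T{\left(N,X \right)} = - 3 N + 2 \left(7 + 2\right) X = - 3 N + 2 \cdot 9 X = - 3 N + 18 X$)
$\left(T{\left(-7,-3 \right)} + 69\right)^{2} = \left(\left(\left(-3\right) \left(-7\right) + 18 \left(-3\right)\right) + 69\right)^{2} = \left(\left(21 - 54\right) + 69\right)^{2} = \left(-33 + 69\right)^{2} = 36^{2} = 1296$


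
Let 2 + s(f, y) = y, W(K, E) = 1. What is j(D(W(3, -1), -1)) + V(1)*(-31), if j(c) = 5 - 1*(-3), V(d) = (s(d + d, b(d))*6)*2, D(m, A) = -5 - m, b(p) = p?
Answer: 380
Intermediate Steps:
s(f, y) = -2 + y
V(d) = -24 + 12*d (V(d) = ((-2 + d)*6)*2 = (-12 + 6*d)*2 = -24 + 12*d)
j(c) = 8 (j(c) = 5 + 3 = 8)
j(D(W(3, -1), -1)) + V(1)*(-31) = 8 + (-24 + 12*1)*(-31) = 8 + (-24 + 12)*(-31) = 8 - 12*(-31) = 8 + 372 = 380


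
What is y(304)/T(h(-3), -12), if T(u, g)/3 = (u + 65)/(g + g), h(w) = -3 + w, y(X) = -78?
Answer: 624/59 ≈ 10.576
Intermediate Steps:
T(u, g) = 3*(65 + u)/(2*g) (T(u, g) = 3*((u + 65)/(g + g)) = 3*((65 + u)/((2*g))) = 3*((65 + u)*(1/(2*g))) = 3*((65 + u)/(2*g)) = 3*(65 + u)/(2*g))
y(304)/T(h(-3), -12) = -78*(-8/(65 + (-3 - 3))) = -78*(-8/(65 - 6)) = -78/((3/2)*(-1/12)*59) = -78/(-59/8) = -78*(-8/59) = 624/59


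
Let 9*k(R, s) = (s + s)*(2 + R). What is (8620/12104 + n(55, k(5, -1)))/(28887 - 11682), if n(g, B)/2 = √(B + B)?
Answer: 431/10412466 + 4*I*√7/51615 ≈ 4.1393e-5 + 0.00020504*I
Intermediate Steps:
k(R, s) = 2*s*(2 + R)/9 (k(R, s) = ((s + s)*(2 + R))/9 = ((2*s)*(2 + R))/9 = (2*s*(2 + R))/9 = 2*s*(2 + R)/9)
n(g, B) = 2*√2*√B (n(g, B) = 2*√(B + B) = 2*√(2*B) = 2*(√2*√B) = 2*√2*√B)
(8620/12104 + n(55, k(5, -1)))/(28887 - 11682) = (8620/12104 + 2*√2*√((2/9)*(-1)*(2 + 5)))/(28887 - 11682) = (8620*(1/12104) + 2*√2*√((2/9)*(-1)*7))/17205 = (2155/3026 + 2*√2*√(-14/9))*(1/17205) = (2155/3026 + 2*√2*(I*√14/3))*(1/17205) = (2155/3026 + 4*I*√7/3)*(1/17205) = 431/10412466 + 4*I*√7/51615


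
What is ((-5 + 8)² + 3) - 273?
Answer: -261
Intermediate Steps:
((-5 + 8)² + 3) - 273 = (3² + 3) - 273 = (9 + 3) - 273 = 12 - 273 = -261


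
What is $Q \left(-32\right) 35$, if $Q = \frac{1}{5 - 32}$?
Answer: $\frac{1120}{27} \approx 41.482$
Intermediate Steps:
$Q = - \frac{1}{27}$ ($Q = \frac{1}{-27} = - \frac{1}{27} \approx -0.037037$)
$Q \left(-32\right) 35 = \left(- \frac{1}{27}\right) \left(-32\right) 35 = \frac{32}{27} \cdot 35 = \frac{1120}{27}$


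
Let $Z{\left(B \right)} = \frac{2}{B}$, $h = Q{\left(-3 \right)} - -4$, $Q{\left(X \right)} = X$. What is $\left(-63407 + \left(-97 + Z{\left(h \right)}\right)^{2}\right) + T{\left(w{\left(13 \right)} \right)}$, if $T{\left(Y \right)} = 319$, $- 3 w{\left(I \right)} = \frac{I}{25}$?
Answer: $-54063$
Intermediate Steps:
$w{\left(I \right)} = - \frac{I}{75}$ ($w{\left(I \right)} = - \frac{I \frac{1}{25}}{3} = - \frac{\frac{1}{25} I}{3} = - \frac{I}{75}$)
$h = 1$ ($h = -3 - -4 = -3 + 4 = 1$)
$\left(-63407 + \left(-97 + Z{\left(h \right)}\right)^{2}\right) + T{\left(w{\left(13 \right)} \right)} = \left(-63407 + \left(-97 + \frac{2}{1}\right)^{2}\right) + 319 = \left(-63407 + \left(-97 + 2 \cdot 1\right)^{2}\right) + 319 = \left(-63407 + \left(-97 + 2\right)^{2}\right) + 319 = \left(-63407 + \left(-95\right)^{2}\right) + 319 = \left(-63407 + 9025\right) + 319 = -54382 + 319 = -54063$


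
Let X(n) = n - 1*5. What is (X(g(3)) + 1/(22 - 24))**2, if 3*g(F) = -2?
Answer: 1369/36 ≈ 38.028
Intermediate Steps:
g(F) = -2/3 (g(F) = (1/3)*(-2) = -2/3)
X(n) = -5 + n (X(n) = n - 5 = -5 + n)
(X(g(3)) + 1/(22 - 24))**2 = ((-5 - 2/3) + 1/(22 - 24))**2 = (-17/3 + 1/(-2))**2 = (-17/3 - 1/2)**2 = (-37/6)**2 = 1369/36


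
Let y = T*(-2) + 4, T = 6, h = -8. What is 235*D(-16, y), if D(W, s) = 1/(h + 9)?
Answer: 235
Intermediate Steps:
y = -8 (y = 6*(-2) + 4 = -12 + 4 = -8)
D(W, s) = 1 (D(W, s) = 1/(-8 + 9) = 1/1 = 1)
235*D(-16, y) = 235*1 = 235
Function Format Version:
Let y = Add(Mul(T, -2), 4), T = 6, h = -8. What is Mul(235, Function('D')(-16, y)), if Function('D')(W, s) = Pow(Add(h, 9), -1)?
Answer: 235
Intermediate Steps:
y = -8 (y = Add(Mul(6, -2), 4) = Add(-12, 4) = -8)
Function('D')(W, s) = 1 (Function('D')(W, s) = Pow(Add(-8, 9), -1) = Pow(1, -1) = 1)
Mul(235, Function('D')(-16, y)) = Mul(235, 1) = 235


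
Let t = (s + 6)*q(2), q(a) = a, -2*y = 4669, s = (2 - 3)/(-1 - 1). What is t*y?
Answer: -60697/2 ≈ -30349.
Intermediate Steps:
s = 1/2 (s = -1/(-2) = -1*(-1/2) = 1/2 ≈ 0.50000)
y = -4669/2 (y = -1/2*4669 = -4669/2 ≈ -2334.5)
t = 13 (t = (1/2 + 6)*2 = (13/2)*2 = 13)
t*y = 13*(-4669/2) = -60697/2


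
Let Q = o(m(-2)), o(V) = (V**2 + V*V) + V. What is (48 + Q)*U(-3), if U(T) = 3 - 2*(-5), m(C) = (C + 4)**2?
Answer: 1092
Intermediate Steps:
m(C) = (4 + C)**2
U(T) = 13 (U(T) = 3 + 10 = 13)
o(V) = V + 2*V**2 (o(V) = (V**2 + V**2) + V = 2*V**2 + V = V + 2*V**2)
Q = 36 (Q = (4 - 2)**2*(1 + 2*(4 - 2)**2) = 2**2*(1 + 2*2**2) = 4*(1 + 2*4) = 4*(1 + 8) = 4*9 = 36)
(48 + Q)*U(-3) = (48 + 36)*13 = 84*13 = 1092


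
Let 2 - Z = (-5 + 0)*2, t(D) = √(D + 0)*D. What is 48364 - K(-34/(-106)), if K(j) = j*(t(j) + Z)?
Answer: 2563088/53 - 289*√901/148877 ≈ 48360.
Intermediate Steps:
t(D) = D^(3/2) (t(D) = √D*D = D^(3/2))
Z = 12 (Z = 2 - (-5 + 0)*2 = 2 - (-5)*2 = 2 - 1*(-10) = 2 + 10 = 12)
K(j) = j*(12 + j^(3/2)) (K(j) = j*(j^(3/2) + 12) = j*(12 + j^(3/2)))
48364 - K(-34/(-106)) = 48364 - (-34/(-106))*(12 + (-34/(-106))^(3/2)) = 48364 - (-34*(-1/106))*(12 + (-34*(-1/106))^(3/2)) = 48364 - 17*(12 + (17/53)^(3/2))/53 = 48364 - 17*(12 + 17*√901/2809)/53 = 48364 - (204/53 + 289*√901/148877) = 48364 + (-204/53 - 289*√901/148877) = 2563088/53 - 289*√901/148877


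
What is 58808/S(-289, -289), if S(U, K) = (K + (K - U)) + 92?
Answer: -58808/197 ≈ -298.52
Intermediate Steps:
S(U, K) = 92 - U + 2*K (S(U, K) = (-U + 2*K) + 92 = 92 - U + 2*K)
58808/S(-289, -289) = 58808/(92 - 1*(-289) + 2*(-289)) = 58808/(92 + 289 - 578) = 58808/(-197) = 58808*(-1/197) = -58808/197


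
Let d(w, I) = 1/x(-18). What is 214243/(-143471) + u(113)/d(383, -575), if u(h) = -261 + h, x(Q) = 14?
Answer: -297486155/143471 ≈ -2073.5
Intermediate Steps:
d(w, I) = 1/14
214243/(-143471) + u(113)/d(383, -575) = 214243/(-143471) + (-261 + 113)/(1/14) = 214243*(-1/143471) - 148*14 = -214243/143471 - 2072 = -297486155/143471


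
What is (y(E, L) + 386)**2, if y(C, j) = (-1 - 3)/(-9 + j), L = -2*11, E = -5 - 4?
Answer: 143280900/961 ≈ 1.4910e+5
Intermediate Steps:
E = -9
L = -22
y(C, j) = -4/(-9 + j)
(y(E, L) + 386)**2 = (-4/(-9 - 22) + 386)**2 = (-4/(-31) + 386)**2 = (-4*(-1/31) + 386)**2 = (4/31 + 386)**2 = (11970/31)**2 = 143280900/961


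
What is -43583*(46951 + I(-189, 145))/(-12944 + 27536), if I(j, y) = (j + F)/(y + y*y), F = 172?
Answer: -14439812825233/102970880 ≈ -1.4023e+5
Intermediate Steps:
I(j, y) = (172 + j)/(y + y²) (I(j, y) = (j + 172)/(y + y*y) = (172 + j)/(y + y²))
-43583*(46951 + I(-189, 145))/(-12944 + 27536) = -43583*(46951 + (172 - 189)/(145*(1 + 145)))/(-12944 + 27536) = -43583/(14592/(46951 + (1/145)*(-17)/146)) = -43583/(14592/(46951 + (1/145)*(1/146)*(-17))) = -43583/(14592/(46951 - 17/21170)) = -43583/(14592/(993952653/21170)) = -43583/(14592*(21170/993952653)) = -43583/102970880/331317551 = -43583*331317551/102970880 = -14439812825233/102970880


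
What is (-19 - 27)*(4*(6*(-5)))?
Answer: 5520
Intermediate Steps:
(-19 - 27)*(4*(6*(-5))) = -184*(-30) = -46*(-120) = 5520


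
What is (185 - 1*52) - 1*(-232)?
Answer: 365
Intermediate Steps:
(185 - 1*52) - 1*(-232) = (185 - 52) + 232 = 133 + 232 = 365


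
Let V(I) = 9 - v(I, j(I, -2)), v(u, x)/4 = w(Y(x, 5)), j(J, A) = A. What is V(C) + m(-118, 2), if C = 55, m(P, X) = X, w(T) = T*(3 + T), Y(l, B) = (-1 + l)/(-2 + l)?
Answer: -¼ ≈ -0.25000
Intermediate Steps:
Y(l, B) = (-1 + l)/(-2 + l)
v(u, x) = 4*(-1 + x)*(3 + (-1 + x)/(-2 + x))/(-2 + x) (v(u, x) = 4*(((-1 + x)/(-2 + x))*(3 + (-1 + x)/(-2 + x))) = 4*((-1 + x)*(3 + (-1 + x)/(-2 + x))/(-2 + x)) = 4*(-1 + x)*(3 + (-1 + x)/(-2 + x))/(-2 + x))
V(I) = -9/4 (V(I) = 9 - 4*(-1 - 2)*(-7 + 4*(-2))/(-2 - 2)² = 9 - 4*(-3)*(-7 - 8)/(-4)² = 9 - 4*(-3)*(-15)/16 = 9 - 1*45/4 = 9 - 45/4 = -9/4)
V(C) + m(-118, 2) = -9/4 + 2 = -¼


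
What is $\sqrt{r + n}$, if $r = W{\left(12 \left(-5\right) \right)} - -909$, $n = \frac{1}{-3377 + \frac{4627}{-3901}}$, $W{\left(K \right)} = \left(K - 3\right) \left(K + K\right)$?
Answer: $\frac{5 \sqrt{102138310326053}}{549096} \approx 92.027$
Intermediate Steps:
$W{\left(K \right)} = 2 K \left(-3 + K\right)$ ($W{\left(K \right)} = \left(-3 + K\right) 2 K = 2 K \left(-3 + K\right)$)
$n = - \frac{3901}{13178304}$ ($n = \frac{1}{-3377 + 4627 \left(- \frac{1}{3901}\right)} = \frac{1}{-3377 - \frac{4627}{3901}} = \frac{1}{- \frac{13178304}{3901}} = - \frac{3901}{13178304} \approx -0.00029602$)
$r = 8469$ ($r = 2 \cdot 12 \left(-5\right) \left(-3 + 12 \left(-5\right)\right) - -909 = 2 \left(-60\right) \left(-3 - 60\right) + 909 = 2 \left(-60\right) \left(-63\right) + 909 = 7560 + 909 = 8469$)
$\sqrt{r + n} = \sqrt{8469 - \frac{3901}{13178304}} = \sqrt{\frac{111607052675}{13178304}} = \frac{5 \sqrt{102138310326053}}{549096}$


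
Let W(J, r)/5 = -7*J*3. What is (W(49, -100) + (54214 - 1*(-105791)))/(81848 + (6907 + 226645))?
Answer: 7743/15770 ≈ 0.49100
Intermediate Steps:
W(J, r) = -105*J (W(J, r) = 5*(-7*J*3) = 5*(-21*J) = -105*J)
(W(49, -100) + (54214 - 1*(-105791)))/(81848 + (6907 + 226645)) = (-105*49 + (54214 - 1*(-105791)))/(81848 + (6907 + 226645)) = (-5145 + (54214 + 105791))/(81848 + 233552) = (-5145 + 160005)/315400 = 154860*(1/315400) = 7743/15770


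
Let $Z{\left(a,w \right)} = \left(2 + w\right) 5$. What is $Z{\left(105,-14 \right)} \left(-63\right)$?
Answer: $3780$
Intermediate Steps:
$Z{\left(a,w \right)} = 10 + 5 w$
$Z{\left(105,-14 \right)} \left(-63\right) = \left(10 + 5 \left(-14\right)\right) \left(-63\right) = \left(10 - 70\right) \left(-63\right) = \left(-60\right) \left(-63\right) = 3780$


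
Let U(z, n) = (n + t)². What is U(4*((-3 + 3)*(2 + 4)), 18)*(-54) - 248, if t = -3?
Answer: -12398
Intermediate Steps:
U(z, n) = (-3 + n)² (U(z, n) = (n - 3)² = (-3 + n)²)
U(4*((-3 + 3)*(2 + 4)), 18)*(-54) - 248 = (-3 + 18)²*(-54) - 248 = 15²*(-54) - 248 = 225*(-54) - 248 = -12150 - 248 = -12398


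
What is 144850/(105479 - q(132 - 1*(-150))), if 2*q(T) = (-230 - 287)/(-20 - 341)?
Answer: 104581700/76155321 ≈ 1.3733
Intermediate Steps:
q(T) = 517/722 (q(T) = ((-230 - 287)/(-20 - 341))/2 = (-517/(-361))/2 = (-517*(-1/361))/2 = (½)*(517/361) = 517/722)
144850/(105479 - q(132 - 1*(-150))) = 144850/(105479 - 1*517/722) = 144850/(105479 - 517/722) = 144850/(76155321/722) = 144850*(722/76155321) = 104581700/76155321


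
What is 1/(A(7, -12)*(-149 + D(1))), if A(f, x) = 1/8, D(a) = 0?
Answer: -8/149 ≈ -0.053691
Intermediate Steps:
A(f, x) = 1/8
1/(A(7, -12)*(-149 + D(1))) = 1/((-149 + 0)/8) = 1/((1/8)*(-149)) = 1/(-149/8) = -8/149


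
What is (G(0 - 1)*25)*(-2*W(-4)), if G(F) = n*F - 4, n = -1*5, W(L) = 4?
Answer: -200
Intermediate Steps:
n = -5
G(F) = -4 - 5*F (G(F) = -5*F - 4 = -4 - 5*F)
(G(0 - 1)*25)*(-2*W(-4)) = ((-4 - 5*(0 - 1))*25)*(-2*4) = ((-4 - 5*(-1))*25)*(-8) = ((-4 + 5)*25)*(-8) = (1*25)*(-8) = 25*(-8) = -200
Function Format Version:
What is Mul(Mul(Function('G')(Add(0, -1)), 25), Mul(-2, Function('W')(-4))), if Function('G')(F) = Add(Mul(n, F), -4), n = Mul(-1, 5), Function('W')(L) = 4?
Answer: -200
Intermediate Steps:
n = -5
Function('G')(F) = Add(-4, Mul(-5, F)) (Function('G')(F) = Add(Mul(-5, F), -4) = Add(-4, Mul(-5, F)))
Mul(Mul(Function('G')(Add(0, -1)), 25), Mul(-2, Function('W')(-4))) = Mul(Mul(Add(-4, Mul(-5, Add(0, -1))), 25), Mul(-2, 4)) = Mul(Mul(Add(-4, Mul(-5, -1)), 25), -8) = Mul(Mul(Add(-4, 5), 25), -8) = Mul(Mul(1, 25), -8) = Mul(25, -8) = -200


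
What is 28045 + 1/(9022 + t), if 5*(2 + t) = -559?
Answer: 1249152350/44541 ≈ 28045.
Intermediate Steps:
t = -569/5 (t = -2 + (⅕)*(-559) = -2 - 559/5 = -569/5 ≈ -113.80)
28045 + 1/(9022 + t) = 28045 + 1/(9022 - 569/5) = 28045 + 1/(44541/5) = 28045 + 5/44541 = 1249152350/44541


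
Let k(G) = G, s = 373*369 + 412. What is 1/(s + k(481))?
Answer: 1/138530 ≈ 7.2187e-6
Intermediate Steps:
s = 138049 (s = 137637 + 412 = 138049)
1/(s + k(481)) = 1/(138049 + 481) = 1/138530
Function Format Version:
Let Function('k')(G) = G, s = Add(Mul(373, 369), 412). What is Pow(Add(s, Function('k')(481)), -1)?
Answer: Rational(1, 138530) ≈ 7.2187e-6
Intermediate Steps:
s = 138049 (s = Add(137637, 412) = 138049)
Pow(Add(s, Function('k')(481)), -1) = Pow(Add(138049, 481), -1) = Pow(138530, -1) = Rational(1, 138530)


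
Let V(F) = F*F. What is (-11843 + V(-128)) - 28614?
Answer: -24073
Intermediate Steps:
V(F) = F²
(-11843 + V(-128)) - 28614 = (-11843 + (-128)²) - 28614 = (-11843 + 16384) - 28614 = 4541 - 28614 = -24073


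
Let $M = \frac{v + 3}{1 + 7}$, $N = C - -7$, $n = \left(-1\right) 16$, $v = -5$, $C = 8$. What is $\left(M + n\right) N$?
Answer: $- \frac{975}{4} \approx -243.75$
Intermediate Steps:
$n = -16$
$N = 15$ ($N = 8 - -7 = 8 + 7 = 15$)
$M = - \frac{1}{4}$ ($M = \frac{-5 + 3}{1 + 7} = - \frac{2}{8} = \left(-2\right) \frac{1}{8} = - \frac{1}{4} \approx -0.25$)
$\left(M + n\right) N = \left(- \frac{1}{4} - 16\right) 15 = \left(- \frac{65}{4}\right) 15 = - \frac{975}{4}$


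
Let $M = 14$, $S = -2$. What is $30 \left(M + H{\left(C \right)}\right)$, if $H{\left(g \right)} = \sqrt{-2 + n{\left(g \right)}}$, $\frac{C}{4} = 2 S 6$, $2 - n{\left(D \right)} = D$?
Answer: $420 + 120 \sqrt{6} \approx 713.94$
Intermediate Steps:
$n{\left(D \right)} = 2 - D$
$C = -96$ ($C = 4 \cdot 2 \left(-2\right) 6 = 4 \left(\left(-4\right) 6\right) = 4 \left(-24\right) = -96$)
$H{\left(g \right)} = \sqrt{- g}$ ($H{\left(g \right)} = \sqrt{-2 - \left(-2 + g\right)} = \sqrt{- g}$)
$30 \left(M + H{\left(C \right)}\right) = 30 \left(14 + \sqrt{\left(-1\right) \left(-96\right)}\right) = 30 \left(14 + \sqrt{96}\right) = 30 \left(14 + 4 \sqrt{6}\right) = 420 + 120 \sqrt{6}$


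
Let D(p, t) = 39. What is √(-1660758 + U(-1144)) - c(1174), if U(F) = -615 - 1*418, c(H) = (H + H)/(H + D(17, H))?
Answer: -2348/1213 + I*√1661791 ≈ -1.9357 + 1289.1*I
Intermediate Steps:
c(H) = 2*H/(39 + H) (c(H) = (H + H)/(H + 39) = (2*H)/(39 + H) = 2*H/(39 + H))
U(F) = -1033 (U(F) = -615 - 418 = -1033)
√(-1660758 + U(-1144)) - c(1174) = √(-1660758 - 1033) - 2*1174/(39 + 1174) = √(-1661791) - 2*1174/1213 = I*√1661791 - 2*1174/1213 = I*√1661791 - 1*2348/1213 = I*√1661791 - 2348/1213 = -2348/1213 + I*√1661791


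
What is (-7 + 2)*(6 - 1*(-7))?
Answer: -65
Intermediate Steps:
(-7 + 2)*(6 - 1*(-7)) = -5*(6 + 7) = -5*13 = -65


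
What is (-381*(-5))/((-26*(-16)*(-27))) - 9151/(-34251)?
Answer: 4170653/42745248 ≈ 0.097570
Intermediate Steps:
(-381*(-5))/((-26*(-16)*(-27))) - 9151/(-34251) = 1905/((416*(-27))) - 9151*(-1/34251) = 1905/(-11232) + 9151/34251 = 1905*(-1/11232) + 9151/34251 = -635/3744 + 9151/34251 = 4170653/42745248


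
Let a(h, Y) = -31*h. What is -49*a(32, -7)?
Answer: 48608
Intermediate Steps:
-49*a(32, -7) = -(-1519)*32 = -49*(-992) = 48608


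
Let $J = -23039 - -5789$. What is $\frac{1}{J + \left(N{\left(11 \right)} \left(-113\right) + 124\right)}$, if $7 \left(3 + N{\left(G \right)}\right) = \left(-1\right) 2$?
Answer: $- \frac{7}{117283} \approx -5.9685 \cdot 10^{-5}$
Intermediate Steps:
$N{\left(G \right)} = - \frac{23}{7}$ ($N{\left(G \right)} = -3 + \frac{\left(-1\right) 2}{7} = -3 + \frac{1}{7} \left(-2\right) = -3 - \frac{2}{7} = - \frac{23}{7}$)
$J = -17250$ ($J = -23039 + 5789 = -17250$)
$\frac{1}{J + \left(N{\left(11 \right)} \left(-113\right) + 124\right)} = \frac{1}{-17250 + \left(\left(- \frac{23}{7}\right) \left(-113\right) + 124\right)} = \frac{1}{-17250 + \left(\frac{2599}{7} + 124\right)} = \frac{1}{-17250 + \frac{3467}{7}} = \frac{1}{- \frac{117283}{7}} = - \frac{7}{117283}$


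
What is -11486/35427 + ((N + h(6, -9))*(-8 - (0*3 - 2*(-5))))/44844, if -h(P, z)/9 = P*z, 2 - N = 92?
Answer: -63966820/132390699 ≈ -0.48317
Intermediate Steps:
N = -90 (N = 2 - 1*92 = 2 - 92 = -90)
h(P, z) = -9*P*z
-11486/35427 + ((N + h(6, -9))*(-8 - (0*3 - 2*(-5))))/44844 = -11486/35427 + ((-90 - 9*6*(-9))*(-8 - (0*3 - 2*(-5))))/44844 = -11486*1/35427 + ((-90 + 486)*(-8 - (0 + 10)))*(1/44844) = -11486/35427 + (396*(-8 - 1*10))*(1/44844) = -11486/35427 + (396*(-8 - 10))*(1/44844) = -11486/35427 + (396*(-18))*(1/44844) = -11486/35427 - 7128*1/44844 = -11486/35427 - 594/3737 = -63966820/132390699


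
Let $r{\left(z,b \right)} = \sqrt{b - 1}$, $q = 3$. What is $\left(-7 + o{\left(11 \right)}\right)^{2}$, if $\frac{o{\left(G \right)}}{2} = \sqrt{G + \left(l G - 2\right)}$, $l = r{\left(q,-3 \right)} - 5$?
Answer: $\left(7 - 2 \sqrt{2} \sqrt{-23 + 11 i}\right)^{2} \approx -179.23 - 106.99 i$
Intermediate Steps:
$r{\left(z,b \right)} = \sqrt{-1 + b}$
$l = -5 + 2 i$ ($l = \sqrt{-1 - 3} - 5 = \sqrt{-4} - 5 = 2 i - 5 = -5 + 2 i \approx -5.0 + 2.0 i$)
$o{\left(G \right)} = 2 \sqrt{-2 + G + G \left(-5 + 2 i\right)}$ ($o{\left(G \right)} = 2 \sqrt{G + \left(\left(-5 + 2 i\right) G - 2\right)} = 2 \sqrt{G + \left(G \left(-5 + 2 i\right) - 2\right)} = 2 \sqrt{G + \left(-2 + G \left(-5 + 2 i\right)\right)} = 2 \sqrt{-2 + G + G \left(-5 + 2 i\right)}$)
$\left(-7 + o{\left(11 \right)}\right)^{2} = \left(-7 + 2 \sqrt{-2 + 11 - 11 \left(5 - 2 i\right)}\right)^{2} = \left(-7 + 2 \sqrt{-2 + 11 - \left(55 - 22 i\right)}\right)^{2} = \left(-7 + 2 \sqrt{-46 + 22 i}\right)^{2}$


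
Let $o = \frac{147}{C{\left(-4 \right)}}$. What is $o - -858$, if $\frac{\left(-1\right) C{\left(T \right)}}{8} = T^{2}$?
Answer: $\frac{109677}{128} \approx 856.85$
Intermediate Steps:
$C{\left(T \right)} = - 8 T^{2}$
$o = - \frac{147}{128}$ ($o = \frac{147}{\left(-8\right) \left(-4\right)^{2}} = \frac{147}{\left(-8\right) 16} = \frac{147}{-128} = 147 \left(- \frac{1}{128}\right) = - \frac{147}{128} \approx -1.1484$)
$o - -858 = - \frac{147}{128} - -858 = - \frac{147}{128} + 858 = \frac{109677}{128}$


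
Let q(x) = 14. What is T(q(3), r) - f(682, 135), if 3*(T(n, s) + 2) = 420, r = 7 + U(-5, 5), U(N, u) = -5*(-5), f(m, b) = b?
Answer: 3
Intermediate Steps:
U(N, u) = 25
r = 32 (r = 7 + 25 = 32)
T(n, s) = 138 (T(n, s) = -2 + (⅓)*420 = -2 + 140 = 138)
T(q(3), r) - f(682, 135) = 138 - 1*135 = 138 - 135 = 3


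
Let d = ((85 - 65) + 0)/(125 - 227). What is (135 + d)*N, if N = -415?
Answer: -2853125/51 ≈ -55944.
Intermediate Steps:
d = -10/51 (d = (20 + 0)/(-102) = 20*(-1/102) = -10/51 ≈ -0.19608)
(135 + d)*N = (135 - 10/51)*(-415) = (6875/51)*(-415) = -2853125/51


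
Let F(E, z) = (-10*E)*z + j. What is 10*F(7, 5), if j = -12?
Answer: -3620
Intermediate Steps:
F(E, z) = -12 - 10*E*z (F(E, z) = (-10*E)*z - 12 = -10*E*z - 12 = -12 - 10*E*z)
10*F(7, 5) = 10*(-12 - 10*7*5) = 10*(-12 - 350) = 10*(-362) = -3620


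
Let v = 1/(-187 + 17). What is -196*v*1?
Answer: 98/85 ≈ 1.1529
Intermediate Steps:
v = -1/170 (v = 1/(-170) = -1/170 ≈ -0.0058824)
-196*v*1 = -196*(-1/170)*1 = (98/85)*1 = 98/85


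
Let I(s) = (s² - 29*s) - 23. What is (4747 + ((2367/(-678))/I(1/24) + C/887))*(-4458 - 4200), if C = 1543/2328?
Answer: -22286408790684387531/542238083204 ≈ -4.1101e+7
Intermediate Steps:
C = 1543/2328 (C = 1543*(1/2328) = 1543/2328 ≈ 0.66280)
I(s) = -23 + s² - 29*s
(4747 + ((2367/(-678))/I(1/24) + C/887))*(-4458 - 4200) = (4747 + ((2367/(-678))/(-23 + (1/24)² - 29/24) + (1543/2328)/887))*(-4458 - 4200) = (4747 + ((2367*(-1/678))/(-23 + (1/24)² - 29*1/24) + (1543/2328)*(1/887)))*(-8658) = (4747 + (-789/(226*(-23 + 1/576 - 29/24)) + 1543/2064936))*(-8658) = (4747 + (-789/(226*(-13943/576)) + 1543/2064936))*(-8658) = (4747 + (-789/226*(-576/13943) + 1543/2064936))*(-8658) = (4747 + (227232/1575559 + 1543/2064936))*(-8658) = (4747 + 471650624689/3253428499224)*(-8658) = (15444496736441017/3253428499224)*(-8658) = -22286408790684387531/542238083204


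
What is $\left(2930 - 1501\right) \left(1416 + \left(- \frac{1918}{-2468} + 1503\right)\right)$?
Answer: $\frac{5148694145}{1234} \approx 4.1724 \cdot 10^{6}$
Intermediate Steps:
$\left(2930 - 1501\right) \left(1416 + \left(- \frac{1918}{-2468} + 1503\right)\right) = 1429 \left(1416 + \left(\left(-1918\right) \left(- \frac{1}{2468}\right) + 1503\right)\right) = 1429 \left(1416 + \left(\frac{959}{1234} + 1503\right)\right) = 1429 \left(1416 + \frac{1855661}{1234}\right) = 1429 \cdot \frac{3603005}{1234} = \frac{5148694145}{1234}$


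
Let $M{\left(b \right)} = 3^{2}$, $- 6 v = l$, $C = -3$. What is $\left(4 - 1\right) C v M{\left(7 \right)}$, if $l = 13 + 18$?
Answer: $\frac{837}{2} \approx 418.5$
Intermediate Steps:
$l = 31$
$v = - \frac{31}{6}$ ($v = \left(- \frac{1}{6}\right) 31 = - \frac{31}{6} \approx -5.1667$)
$M{\left(b \right)} = 9$
$\left(4 - 1\right) C v M{\left(7 \right)} = \left(4 - 1\right) \left(-3\right) \left(- \frac{31}{6}\right) 9 = 3 \left(-3\right) \left(- \frac{31}{6}\right) 9 = \left(-9\right) \left(- \frac{31}{6}\right) 9 = \frac{93}{2} \cdot 9 = \frac{837}{2}$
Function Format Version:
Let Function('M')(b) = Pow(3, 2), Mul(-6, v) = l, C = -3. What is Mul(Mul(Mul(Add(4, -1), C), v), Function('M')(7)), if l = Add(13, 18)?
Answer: Rational(837, 2) ≈ 418.50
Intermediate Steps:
l = 31
v = Rational(-31, 6) (v = Mul(Rational(-1, 6), 31) = Rational(-31, 6) ≈ -5.1667)
Function('M')(b) = 9
Mul(Mul(Mul(Add(4, -1), C), v), Function('M')(7)) = Mul(Mul(Mul(Add(4, -1), -3), Rational(-31, 6)), 9) = Mul(Mul(Mul(3, -3), Rational(-31, 6)), 9) = Mul(Mul(-9, Rational(-31, 6)), 9) = Mul(Rational(93, 2), 9) = Rational(837, 2)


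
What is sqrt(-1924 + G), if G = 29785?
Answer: sqrt(27861) ≈ 166.92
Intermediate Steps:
sqrt(-1924 + G) = sqrt(-1924 + 29785) = sqrt(27861)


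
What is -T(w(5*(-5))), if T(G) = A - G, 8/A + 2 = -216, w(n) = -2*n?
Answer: 5454/109 ≈ 50.037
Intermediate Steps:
A = -4/109 (A = 8/(-2 - 216) = 8/(-218) = 8*(-1/218) = -4/109 ≈ -0.036697)
T(G) = -4/109 - G
-T(w(5*(-5))) = -(-4/109 - (-2)*5*(-5)) = -(-4/109 - (-2)*(-25)) = -(-4/109 - 1*50) = -(-4/109 - 50) = -1*(-5454/109) = 5454/109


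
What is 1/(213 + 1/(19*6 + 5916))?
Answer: 6030/1284391 ≈ 0.0046948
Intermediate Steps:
1/(213 + 1/(19*6 + 5916)) = 1/(213 + 1/(114 + 5916)) = 1/(213 + 1/6030) = 1/(1284391/6030) = 6030/1284391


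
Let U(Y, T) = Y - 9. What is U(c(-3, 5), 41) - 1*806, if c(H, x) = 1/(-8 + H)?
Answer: -8966/11 ≈ -815.09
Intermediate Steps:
U(Y, T) = -9 + Y
U(c(-3, 5), 41) - 1*806 = (-9 + 1/(-8 - 3)) - 1*806 = (-9 + 1/(-11)) - 806 = (-9 - 1/11) - 806 = -100/11 - 806 = -8966/11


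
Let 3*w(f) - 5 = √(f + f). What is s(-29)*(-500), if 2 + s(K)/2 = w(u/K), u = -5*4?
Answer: 1000/3 - 2000*√290/87 ≈ -58.147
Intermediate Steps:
u = -20
w(f) = 5/3 + √2*√f/3 (w(f) = 5/3 + √(f + f)/3 = 5/3 + √(2*f)/3 = 5/3 + (√2*√f)/3 = 5/3 + √2*√f/3)
s(K) = -⅔ + 4*√10*√(-1/K)/3 (s(K) = -4 + 2*(5/3 + √2*√(-20/K)/3) = -4 + 2*(5/3 + √2*(2*√5*√(-1/K))/3) = -4 + 2*(5/3 + 2*√10*√(-1/K)/3) = -4 + (10/3 + 4*√10*√(-1/K)/3) = -⅔ + 4*√10*√(-1/K)/3)
s(-29)*(-500) = (-⅔ + 4*√10*√(-1/(-29))/3)*(-500) = (-⅔ + 4*√10*√(-1*(-1/29))/3)*(-500) = (-⅔ + 4*√10*√(1/29)/3)*(-500) = (-⅔ + 4*√10*(√29/29)/3)*(-500) = (-⅔ + 4*√290/87)*(-500) = 1000/3 - 2000*√290/87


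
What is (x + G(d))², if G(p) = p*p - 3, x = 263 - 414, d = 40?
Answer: 2090916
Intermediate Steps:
x = -151
G(p) = -3 + p² (G(p) = p² - 3 = -3 + p²)
(x + G(d))² = (-151 + (-3 + 40²))² = (-151 + (-3 + 1600))² = (-151 + 1597)² = 1446² = 2090916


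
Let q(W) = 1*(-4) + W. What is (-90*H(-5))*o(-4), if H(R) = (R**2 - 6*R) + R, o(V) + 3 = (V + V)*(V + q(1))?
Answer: -238500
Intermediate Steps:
q(W) = -4 + W
o(V) = -3 + 2*V*(-3 + V) (o(V) = -3 + (V + V)*(V + (-4 + 1)) = -3 + (2*V)*(V - 3) = -3 + (2*V)*(-3 + V) = -3 + 2*V*(-3 + V))
H(R) = R**2 - 5*R
(-90*H(-5))*o(-4) = (-(-450)*(-5 - 5))*(-3 - 6*(-4) + 2*(-4)**2) = (-(-450)*(-10))*(-3 + 24 + 2*16) = (-90*50)*(-3 + 24 + 32) = -4500*53 = -238500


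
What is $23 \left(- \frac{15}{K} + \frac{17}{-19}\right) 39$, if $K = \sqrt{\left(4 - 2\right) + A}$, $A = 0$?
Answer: $- \frac{15249}{19} - \frac{13455 \sqrt{2}}{2} \approx -10317.0$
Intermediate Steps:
$K = \sqrt{2}$ ($K = \sqrt{\left(4 - 2\right) + 0} = \sqrt{2 + 0} = \sqrt{2} \approx 1.4142$)
$23 \left(- \frac{15}{K} + \frac{17}{-19}\right) 39 = 23 \left(- \frac{15}{\sqrt{2}} + \frac{17}{-19}\right) 39 = 23 \left(- 15 \frac{\sqrt{2}}{2} + 17 \left(- \frac{1}{19}\right)\right) 39 = 23 \left(- \frac{15 \sqrt{2}}{2} - \frac{17}{19}\right) 39 = 23 \left(- \frac{17}{19} - \frac{15 \sqrt{2}}{2}\right) 39 = \left(- \frac{391}{19} - \frac{345 \sqrt{2}}{2}\right) 39 = - \frac{15249}{19} - \frac{13455 \sqrt{2}}{2}$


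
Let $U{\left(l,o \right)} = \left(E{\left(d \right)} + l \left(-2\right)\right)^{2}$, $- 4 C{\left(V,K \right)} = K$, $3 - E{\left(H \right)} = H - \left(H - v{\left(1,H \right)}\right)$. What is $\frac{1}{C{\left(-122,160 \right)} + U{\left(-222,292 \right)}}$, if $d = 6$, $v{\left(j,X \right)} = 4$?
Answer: $\frac{1}{196209} \approx 5.0966 \cdot 10^{-6}$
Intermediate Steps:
$E{\left(H \right)} = -1$ ($E{\left(H \right)} = 3 - \left(H - \left(-4 + H\right)\right) = 3 - 4 = -1$)
$C{\left(V,K \right)} = - \frac{K}{4}$
$U{\left(l,o \right)} = \left(-1 - 2 l\right)^{2}$ ($U{\left(l,o \right)} = \left(-1 + l \left(-2\right)\right)^{2} = \left(-1 - 2 l\right)^{2}$)
$\frac{1}{C{\left(-122,160 \right)} + U{\left(-222,292 \right)}} = \frac{1}{\left(- \frac{1}{4}\right) 160 + \left(1 + 2 \left(-222\right)\right)^{2}} = \frac{1}{-40 + \left(1 - 444\right)^{2}} = \frac{1}{-40 + \left(-443\right)^{2}} = \frac{1}{-40 + 196249} = \frac{1}{196209}$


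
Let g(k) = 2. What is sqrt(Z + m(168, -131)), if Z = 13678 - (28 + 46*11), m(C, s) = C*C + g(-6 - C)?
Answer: sqrt(41370) ≈ 203.40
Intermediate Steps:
m(C, s) = 2 + C**2 (m(C, s) = C*C + 2 = C**2 + 2 = 2 + C**2)
Z = 13144 (Z = 13678 - (28 + 506) = 13678 - 1*534 = 13678 - 534 = 13144)
sqrt(Z + m(168, -131)) = sqrt(13144 + (2 + 168**2)) = sqrt(13144 + (2 + 28224)) = sqrt(13144 + 28226) = sqrt(41370)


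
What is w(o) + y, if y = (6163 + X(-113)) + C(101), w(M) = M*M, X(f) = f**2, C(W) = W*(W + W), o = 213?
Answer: 84703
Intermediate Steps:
C(W) = 2*W**2 (C(W) = W*(2*W) = 2*W**2)
w(M) = M**2
y = 39334 (y = (6163 + (-113)**2) + 2*101**2 = (6163 + 12769) + 2*10201 = 18932 + 20402 = 39334)
w(o) + y = 213**2 + 39334 = 45369 + 39334 = 84703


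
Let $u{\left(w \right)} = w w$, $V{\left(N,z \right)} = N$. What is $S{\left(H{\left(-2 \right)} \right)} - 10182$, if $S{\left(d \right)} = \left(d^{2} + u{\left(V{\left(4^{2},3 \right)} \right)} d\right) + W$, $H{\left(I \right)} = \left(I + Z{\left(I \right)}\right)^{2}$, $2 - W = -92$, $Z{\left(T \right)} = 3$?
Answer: $-9831$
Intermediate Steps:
$u{\left(w \right)} = w^{2}$
$W = 94$ ($W = 2 - -92 = 2 + 92 = 94$)
$H{\left(I \right)} = \left(3 + I\right)^{2}$ ($H{\left(I \right)} = \left(I + 3\right)^{2} = \left(3 + I\right)^{2}$)
$S{\left(d \right)} = 94 + d^{2} + 256 d$ ($S{\left(d \right)} = \left(d^{2} + \left(4^{2}\right)^{2} d\right) + 94 = \left(d^{2} + 16^{2} d\right) + 94 = \left(d^{2} + 256 d\right) + 94 = 94 + d^{2} + 256 d$)
$S{\left(H{\left(-2 \right)} \right)} - 10182 = \left(94 + \left(\left(3 - 2\right)^{2}\right)^{2} + 256 \left(3 - 2\right)^{2}\right) - 10182 = \left(94 + \left(1^{2}\right)^{2} + 256 \cdot 1^{2}\right) - 10182 = \left(94 + 1^{2} + 256 \cdot 1\right) - 10182 = \left(94 + 1 + 256\right) - 10182 = 351 - 10182 = -9831$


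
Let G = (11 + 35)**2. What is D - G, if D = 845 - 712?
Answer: -1983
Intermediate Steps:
D = 133
G = 2116 (G = 46**2 = 2116)
D - G = 133 - 1*2116 = 133 - 2116 = -1983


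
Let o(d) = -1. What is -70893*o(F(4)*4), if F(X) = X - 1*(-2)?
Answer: 70893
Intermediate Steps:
F(X) = 2 + X (F(X) = X + 2 = 2 + X)
-70893*o(F(4)*4) = -70893*(-1) = 70893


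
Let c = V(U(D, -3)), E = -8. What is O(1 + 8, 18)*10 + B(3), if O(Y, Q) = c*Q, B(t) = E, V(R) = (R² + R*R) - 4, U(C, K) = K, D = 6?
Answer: 2512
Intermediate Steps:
V(R) = -4 + 2*R² (V(R) = (R² + R²) - 4 = 2*R² - 4 = -4 + 2*R²)
c = 14 (c = -4 + 2*(-3)² = -4 + 2*9 = -4 + 18 = 14)
B(t) = -8
O(Y, Q) = 14*Q
O(1 + 8, 18)*10 + B(3) = (14*18)*10 - 8 = 252*10 - 8 = 2520 - 8 = 2512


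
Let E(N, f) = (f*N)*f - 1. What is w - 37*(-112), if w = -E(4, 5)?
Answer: 4045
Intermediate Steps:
E(N, f) = -1 + N*f² (E(N, f) = (N*f)*f - 1 = N*f² - 1 = -1 + N*f²)
w = -99 (w = -(-1 + 4*5²) = -(-1 + 4*25) = -(-1 + 100) = -1*99 = -99)
w - 37*(-112) = -99 - 37*(-112) = -99 + 4144 = 4045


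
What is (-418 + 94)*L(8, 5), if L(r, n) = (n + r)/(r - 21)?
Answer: 324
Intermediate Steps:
L(r, n) = (n + r)/(-21 + r)
(-418 + 94)*L(8, 5) = (-418 + 94)*((5 + 8)/(-21 + 8)) = -324*13/(-13) = -(-324)*13/13 = -324*(-1) = 324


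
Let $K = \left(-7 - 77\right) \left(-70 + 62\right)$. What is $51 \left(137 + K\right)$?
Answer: $41259$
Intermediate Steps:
$K = 672$ ($K = \left(-84\right) \left(-8\right) = 672$)
$51 \left(137 + K\right) = 51 \left(137 + 672\right) = 51 \cdot 809 = 41259$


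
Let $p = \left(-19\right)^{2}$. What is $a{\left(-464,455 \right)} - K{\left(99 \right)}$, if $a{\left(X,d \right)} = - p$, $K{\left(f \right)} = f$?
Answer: $-460$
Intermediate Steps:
$p = 361$
$a{\left(X,d \right)} = -361$ ($a{\left(X,d \right)} = \left(-1\right) 361 = -361$)
$a{\left(-464,455 \right)} - K{\left(99 \right)} = -361 - 99 = -460$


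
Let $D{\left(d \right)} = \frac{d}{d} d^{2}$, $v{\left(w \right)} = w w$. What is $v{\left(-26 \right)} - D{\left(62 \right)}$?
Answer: $-3168$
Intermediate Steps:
$v{\left(w \right)} = w^{2}$
$D{\left(d \right)} = d^{2}$ ($D{\left(d \right)} = 1 d^{2} = d^{2}$)
$v{\left(-26 \right)} - D{\left(62 \right)} = \left(-26\right)^{2} - 62^{2} = 676 - 3844 = -3168$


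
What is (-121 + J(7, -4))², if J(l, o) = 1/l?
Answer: 715716/49 ≈ 14606.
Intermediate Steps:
(-121 + J(7, -4))² = (-121 + 1/7)² = (-121 + ⅐)² = (-846/7)² = 715716/49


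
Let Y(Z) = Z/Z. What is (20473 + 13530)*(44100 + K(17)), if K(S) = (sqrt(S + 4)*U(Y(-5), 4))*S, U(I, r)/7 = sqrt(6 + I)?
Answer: 1499532300 + 28324499*sqrt(3) ≈ 1.5486e+9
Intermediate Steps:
Y(Z) = 1
U(I, r) = 7*sqrt(6 + I)
K(S) = 7*S*sqrt(7)*sqrt(4 + S) (K(S) = (sqrt(S + 4)*(7*sqrt(6 + 1)))*S = (sqrt(4 + S)*(7*sqrt(7)))*S = (7*sqrt(7)*sqrt(4 + S))*S = 7*S*sqrt(7)*sqrt(4 + S))
(20473 + 13530)*(44100 + K(17)) = (20473 + 13530)*(44100 + 7*17*sqrt(28 + 7*17)) = 34003*(44100 + 7*17*sqrt(28 + 119)) = 34003*(44100 + 7*17*sqrt(147)) = 34003*(44100 + 7*17*(7*sqrt(3))) = 34003*(44100 + 833*sqrt(3)) = 1499532300 + 28324499*sqrt(3)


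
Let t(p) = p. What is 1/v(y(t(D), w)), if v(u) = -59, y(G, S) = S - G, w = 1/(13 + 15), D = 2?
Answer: -1/59 ≈ -0.016949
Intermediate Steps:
w = 1/28 ≈ 0.035714
1/v(y(t(D), w)) = 1/(-59) = -1/59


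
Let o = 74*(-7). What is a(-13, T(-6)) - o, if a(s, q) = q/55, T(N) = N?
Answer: 28484/55 ≈ 517.89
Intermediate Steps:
a(s, q) = q/55 (a(s, q) = q*(1/55) = q/55)
o = -518
a(-13, T(-6)) - o = (1/55)*(-6) - 1*(-518) = -6/55 + 518 = 28484/55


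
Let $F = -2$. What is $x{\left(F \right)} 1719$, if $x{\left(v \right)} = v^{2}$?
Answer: $6876$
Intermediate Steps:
$x{\left(F \right)} 1719 = \left(-2\right)^{2} \cdot 1719 = 4 \cdot 1719 = 6876$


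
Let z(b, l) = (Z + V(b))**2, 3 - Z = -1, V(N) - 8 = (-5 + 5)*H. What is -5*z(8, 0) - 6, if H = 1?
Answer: -726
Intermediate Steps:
V(N) = 8 (V(N) = 8 + (-5 + 5)*1 = 8 + 0*1 = 8 + 0 = 8)
Z = 4 (Z = 3 - 1*(-1) = 3 + 1 = 4)
z(b, l) = 144 (z(b, l) = (4 + 8)**2 = 12**2 = 144)
-5*z(8, 0) - 6 = -5*144 - 6 = -720 - 6 = -726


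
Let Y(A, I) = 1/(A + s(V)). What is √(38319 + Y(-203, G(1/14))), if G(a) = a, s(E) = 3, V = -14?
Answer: √15327598/20 ≈ 195.75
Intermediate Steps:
Y(A, I) = 1/(3 + A) (Y(A, I) = 1/(A + 3) = 1/(3 + A))
√(38319 + Y(-203, G(1/14))) = √(38319 + 1/(3 - 203)) = √(38319 + 1/(-200)) = √(38319 - 1/200) = √(7663799/200) = √15327598/20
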